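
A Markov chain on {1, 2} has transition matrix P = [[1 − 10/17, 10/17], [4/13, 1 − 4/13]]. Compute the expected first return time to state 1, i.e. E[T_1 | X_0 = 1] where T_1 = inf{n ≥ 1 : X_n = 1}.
E[T_1 | X_0 = 1] = 1/π_1 = 99/34

For an irreducible recurrent Markov chain with stationary distribution π, E[T_i | X_0 = i] = 1/π_i (Kac's formula). Here π_1 = (4/13)/(10/17 + 4/13) = (4/13)/(198/221) = 34/99, so E[T_1 | X_0 = 1] = 1/π_1 = (10/17 + 4/13)/(4/13) = (198/221)/(4/13) = 99/34.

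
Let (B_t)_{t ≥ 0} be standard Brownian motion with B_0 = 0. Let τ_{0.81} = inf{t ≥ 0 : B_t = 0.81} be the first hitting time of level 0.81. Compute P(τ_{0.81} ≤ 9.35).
P(τ_{0.81} ≤ 9.35) = 2(1 − Φ(0.81/√9.35)) = 2(1 − Φ(0.2649)) ≈ 0.7911

By the reflection principle for standard BM, P(τ_b ≤ t) = 2 · P(B_t ≥ b). Since B_t ~ N(0, t), P(B_t ≥ 0.81) = 1 − Φ(0.81/√t) = 1 − Φ(0.81/√9.35) = 1 − Φ(0.2649) ≈ 0.39554. Doubling: P(τ_{0.81} ≤ 9.35) ≈ 2 · 0.39554 = 0.79108 ≈ 0.7911.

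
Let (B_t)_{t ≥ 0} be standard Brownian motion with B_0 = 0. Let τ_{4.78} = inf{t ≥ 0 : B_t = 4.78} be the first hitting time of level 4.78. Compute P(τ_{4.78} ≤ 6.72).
P(τ_{4.78} ≤ 6.72) = 2(1 − Φ(4.78/√6.72)) = 2(1 − Φ(1.8439)) ≈ 0.0652

By the reflection principle for standard BM, P(τ_b ≤ t) = 2 · P(B_t ≥ b). Since B_t ~ N(0, t), P(B_t ≥ 4.78) = 1 − Φ(4.78/√t) = 1 − Φ(4.78/√6.72) = 1 − Φ(1.8439) ≈ 0.03260. Doubling: P(τ_{4.78} ≤ 6.72) ≈ 2 · 0.03260 = 0.06520 ≈ 0.0652.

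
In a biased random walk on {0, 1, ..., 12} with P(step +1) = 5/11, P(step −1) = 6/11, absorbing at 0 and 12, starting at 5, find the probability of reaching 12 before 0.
P(hit 12 before 0) = (1 − (6/5)^5) / (1 − (6/5)^12) = 363359375/1932641711

Let u_k denote P(reach 12 before 0 | start at k). Boundary: u_0 = 0, u_12 = 1. Recurrence: u_k = 5/11·u_{k+1} + 6/11·u_{k-1} for 1 ≤ k ≤ 11. Try u_k = A + B·r^k with r = q/p = (6/11)/(5/11) = 6/5. Substitution satisfies the recurrence; boundary conditions give:
  u_k = (1 − r^k) / (1 − r^N) = (1 − (6/5)^5) / (1 − (6/5)^12) = 363359375/1932641711.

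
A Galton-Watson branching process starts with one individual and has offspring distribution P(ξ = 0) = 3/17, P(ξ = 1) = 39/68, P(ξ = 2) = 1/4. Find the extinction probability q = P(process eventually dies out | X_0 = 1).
q = 12/17

The pgf is f(s) = 3/17 + 39/68·s + 1/4·s². The extinction probability q is the smallest fixed point of f in [0, 1]. Setting s = f(s):
  1/4·s² + (39/68 − 1)·s + 3/17 = 0
  1/4·s² − (3/17 + 1/4)·s + 3/17 = 0
which factors as (s − 1)·(1/4·s − 3/17) = 0, giving roots s = 1 and s = (3/17)/(1/4) = 12/17.
Mean offspring μ = 39/68 + 2·1/4 = 73/68 > 1 (supercritical), so q < 1. The extinction probability is the smaller root: q = (3/17)/(1/4) = 12/17.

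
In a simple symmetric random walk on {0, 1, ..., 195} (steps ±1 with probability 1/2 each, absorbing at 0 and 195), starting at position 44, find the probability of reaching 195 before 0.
P(hit 195 before 0) = 44/195

Let u_k = P(hit 195 before 0 | start at k). Then u_0 = 0, u_195 = 1, and u_k = u_{k-1}/2 + u_{k+1}/2 for 1 ≤ k ≤ 194. This harmonic recurrence is solved by u_k = k/195, giving u_44 = 44/195.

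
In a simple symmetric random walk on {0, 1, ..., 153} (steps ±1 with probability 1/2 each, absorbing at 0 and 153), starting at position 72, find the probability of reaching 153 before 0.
P(hit 153 before 0) = 72/153 = 8/17

Let u_k = P(hit 153 before 0 | start at k). Then u_0 = 0, u_153 = 1, and u_k = u_{k-1}/2 + u_{k+1}/2 for 1 ≤ k ≤ 152. This harmonic recurrence is solved by u_k = k/153, giving u_72 = 72/153 = 8/17.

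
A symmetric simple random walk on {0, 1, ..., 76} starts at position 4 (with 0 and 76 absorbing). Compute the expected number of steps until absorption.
E[τ | X_0 = 4] = 288

Let v_k = E[τ | X_0 = k]. Boundary: v_0 = v_76 = 0. Recurrence: v_k = 1 + (v_{k-1} + v_{k+1})/2 for 1 ≤ k ≤ 75. The particular solution to v_k − (v_{k-1} + v_{k+1})/2 = 1 is v_k = −k^2. Adding homogeneous solution A + B k and matching boundaries gives v_k = k (76 − k). Substituting k = 4: v_4 = 4 · 72 = 288.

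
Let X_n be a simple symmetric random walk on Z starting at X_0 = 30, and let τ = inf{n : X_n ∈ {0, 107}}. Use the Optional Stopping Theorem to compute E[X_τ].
E[X_τ] = 30

X_n is a martingale and τ is a bounded-mean stopping time (indeed τ is finite a.s. with bounded expectation since the walk is in a bounded region). By the OST, E[X_τ] = E[X_0] = 30. Equivalently: E[X_τ] = 107 · P(hit 107 first) + 0 · P(hit 0 first) = 107 · (30/107) = 30.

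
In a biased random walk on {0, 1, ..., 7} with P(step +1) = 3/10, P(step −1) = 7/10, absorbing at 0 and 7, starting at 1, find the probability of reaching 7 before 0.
P(hit 7 before 0) = (1 − (7/3)^1) / (1 − (7/3)^7) = 729/205339

Let u_k denote P(reach 7 before 0 | start at k). Boundary: u_0 = 0, u_7 = 1. Recurrence: u_k = 3/10·u_{k+1} + 7/10·u_{k-1} for 1 ≤ k ≤ 6. Try u_k = A + B·r^k with r = q/p = (7/10)/(3/10) = 7/3. Substitution satisfies the recurrence; boundary conditions give:
  u_k = (1 − r^k) / (1 − r^N) = (1 − (7/3)^1) / (1 − (7/3)^7) = 729/205339.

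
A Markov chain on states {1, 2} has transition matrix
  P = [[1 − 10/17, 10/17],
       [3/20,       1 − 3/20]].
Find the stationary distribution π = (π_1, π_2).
π_1 = 51/251, π_2 = 200/251

Solve πP = π with π_1 + π_2 = 1. From πP = π: π_1 · (1 − 10/17) + π_2 · 3/20 = π_1 ⇒ π_2 · 3/20 = π_1 · 10/17 ⇒ π_2/π_1 = (10/17)/(3/20) = 200/51. Together with π_1 + π_2 = 1:
  π_1 = (3/20)/(10/17 + 3/20) = (3/20)/(251/340) = 51/251,
  π_2 = (10/17)/(10/17 + 3/20) = (10/17)/(251/340) = 200/251.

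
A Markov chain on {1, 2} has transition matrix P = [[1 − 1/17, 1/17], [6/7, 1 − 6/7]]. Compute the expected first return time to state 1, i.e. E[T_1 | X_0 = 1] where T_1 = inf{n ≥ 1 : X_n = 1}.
E[T_1 | X_0 = 1] = 1/π_1 = 109/102

For an irreducible recurrent Markov chain with stationary distribution π, E[T_i | X_0 = i] = 1/π_i (Kac's formula). Here π_1 = (6/7)/(1/17 + 6/7) = (6/7)/(109/119) = 102/109, so E[T_1 | X_0 = 1] = 1/π_1 = (1/17 + 6/7)/(6/7) = (109/119)/(6/7) = 109/102.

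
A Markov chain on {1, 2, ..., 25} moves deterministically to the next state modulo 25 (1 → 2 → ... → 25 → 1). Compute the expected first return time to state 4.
E[T_4 | X_0 = 4] = 25

The chain cycles deterministically, so starting at state 4 it returns in exactly 25 steps. Equivalently, the stationary distribution is uniform π_j = 1/25 for every state j, so by Kac's formula E[T_4] = 1/π_4 = 25.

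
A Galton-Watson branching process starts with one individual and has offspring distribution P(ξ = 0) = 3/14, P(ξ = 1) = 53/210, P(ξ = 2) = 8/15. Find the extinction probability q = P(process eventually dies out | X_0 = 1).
q = 45/112

The pgf is f(s) = 3/14 + 53/210·s + 8/15·s². The extinction probability q is the smallest fixed point of f in [0, 1]. Setting s = f(s):
  8/15·s² + (53/210 − 1)·s + 3/14 = 0
  8/15·s² − (3/14 + 8/15)·s + 3/14 = 0
which factors as (s − 1)·(8/15·s − 3/14) = 0, giving roots s = 1 and s = (3/14)/(8/15) = 45/112.
Mean offspring μ = 53/210 + 2·8/15 = 277/210 > 1 (supercritical), so q < 1. The extinction probability is the smaller root: q = (3/14)/(8/15) = 45/112.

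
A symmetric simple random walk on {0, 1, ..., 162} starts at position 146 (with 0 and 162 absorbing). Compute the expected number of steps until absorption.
E[τ | X_0 = 146] = 2336

Let v_k = E[τ | X_0 = k]. Boundary: v_0 = v_162 = 0. Recurrence: v_k = 1 + (v_{k-1} + v_{k+1})/2 for 1 ≤ k ≤ 161. The particular solution to v_k − (v_{k-1} + v_{k+1})/2 = 1 is v_k = −k^2. Adding homogeneous solution A + B k and matching boundaries gives v_k = k (162 − k). Substituting k = 146: v_146 = 146 · 16 = 2336.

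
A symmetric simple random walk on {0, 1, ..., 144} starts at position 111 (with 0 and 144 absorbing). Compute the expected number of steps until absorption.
E[τ | X_0 = 111] = 3663

Let v_k = E[τ | X_0 = k]. Boundary: v_0 = v_144 = 0. Recurrence: v_k = 1 + (v_{k-1} + v_{k+1})/2 for 1 ≤ k ≤ 143. The particular solution to v_k − (v_{k-1} + v_{k+1})/2 = 1 is v_k = −k^2. Adding homogeneous solution A + B k and matching boundaries gives v_k = k (144 − k). Substituting k = 111: v_111 = 111 · 33 = 3663.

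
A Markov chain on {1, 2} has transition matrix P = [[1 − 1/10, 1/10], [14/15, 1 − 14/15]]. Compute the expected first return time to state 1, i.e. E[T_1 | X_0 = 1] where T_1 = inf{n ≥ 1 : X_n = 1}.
E[T_1 | X_0 = 1] = 1/π_1 = 31/28

For an irreducible recurrent Markov chain with stationary distribution π, E[T_i | X_0 = i] = 1/π_i (Kac's formula). Here π_1 = (14/15)/(1/10 + 14/15) = (14/15)/(31/30) = 28/31, so E[T_1 | X_0 = 1] = 1/π_1 = (1/10 + 14/15)/(14/15) = (31/30)/(14/15) = 31/28.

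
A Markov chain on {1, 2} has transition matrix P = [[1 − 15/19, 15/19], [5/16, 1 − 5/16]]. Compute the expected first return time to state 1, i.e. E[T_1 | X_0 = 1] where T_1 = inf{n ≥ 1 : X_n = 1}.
E[T_1 | X_0 = 1] = 1/π_1 = 67/19

For an irreducible recurrent Markov chain with stationary distribution π, E[T_i | X_0 = i] = 1/π_i (Kac's formula). Here π_1 = (5/16)/(15/19 + 5/16) = (5/16)/(335/304) = 19/67, so E[T_1 | X_0 = 1] = 1/π_1 = (15/19 + 5/16)/(5/16) = (335/304)/(5/16) = 67/19.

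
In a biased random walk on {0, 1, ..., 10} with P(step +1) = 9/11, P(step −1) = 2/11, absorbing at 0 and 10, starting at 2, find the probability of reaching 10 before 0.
P(hit 10 before 0) = (1 − (2/9)^2) / (1 − (2/9)^10) = 43046721/45282901

Let u_k denote P(reach 10 before 0 | start at k). Boundary: u_0 = 0, u_10 = 1. Recurrence: u_k = 9/11·u_{k+1} + 2/11·u_{k-1} for 1 ≤ k ≤ 9. Try u_k = A + B·r^k with r = q/p = (2/11)/(9/11) = 2/9. Substitution satisfies the recurrence; boundary conditions give:
  u_k = (1 − r^k) / (1 − r^N) = (1 − (2/9)^2) / (1 − (2/9)^10) = 43046721/45282901.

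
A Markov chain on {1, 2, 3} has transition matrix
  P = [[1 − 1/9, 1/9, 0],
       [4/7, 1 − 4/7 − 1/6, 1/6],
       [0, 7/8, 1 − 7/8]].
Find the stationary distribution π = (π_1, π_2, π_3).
π = (108/133, 3/19, 4/133)

This is a birth-death chain on three states, which satisfies detailed balance: π_1 · P_{12} = π_2 · P_{21} and π_2 · P_{23} = π_3 · P_{32}.
From π_1 · 1/9 = π_2 · 4/7: π_2/π_1 = (1/9)/(4/7) = 7/36.
From π_2 · 1/6 = π_3 · 7/8: π_3/π_2 = (1/6)/(7/8) = 4/21.
Take π_1 proportional to 1; then unnormalized π = (1, 7/36, 1/27). Normalize by dividing by the sum 133/108:
  π = (108/133, 3/19, 4/133).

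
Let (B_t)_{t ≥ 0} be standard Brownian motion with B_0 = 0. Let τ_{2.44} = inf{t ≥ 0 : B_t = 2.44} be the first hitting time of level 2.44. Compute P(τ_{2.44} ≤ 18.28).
P(τ_{2.44} ≤ 18.28) = 2(1 − Φ(2.44/√18.28)) = 2(1 − Φ(0.5707)) ≈ 0.5682

By the reflection principle for standard BM, P(τ_b ≤ t) = 2 · P(B_t ≥ b). Since B_t ~ N(0, t), P(B_t ≥ 2.44) = 1 − Φ(2.44/√t) = 1 − Φ(2.44/√18.28) = 1 − Φ(0.5707) ≈ 0.28410. Doubling: P(τ_{2.44} ≤ 18.28) ≈ 2 · 0.28410 = 0.56820 ≈ 0.5682.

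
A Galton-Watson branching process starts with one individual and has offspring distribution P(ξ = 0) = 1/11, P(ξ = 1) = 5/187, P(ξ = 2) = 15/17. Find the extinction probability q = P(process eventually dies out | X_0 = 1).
q = 17/165

The pgf is f(s) = 1/11 + 5/187·s + 15/17·s². The extinction probability q is the smallest fixed point of f in [0, 1]. Setting s = f(s):
  15/17·s² + (5/187 − 1)·s + 1/11 = 0
  15/17·s² − (1/11 + 15/17)·s + 1/11 = 0
which factors as (s − 1)·(15/17·s − 1/11) = 0, giving roots s = 1 and s = (1/11)/(15/17) = 17/165.
Mean offspring μ = 5/187 + 2·15/17 = 335/187 > 1 (supercritical), so q < 1. The extinction probability is the smaller root: q = (1/11)/(15/17) = 17/165.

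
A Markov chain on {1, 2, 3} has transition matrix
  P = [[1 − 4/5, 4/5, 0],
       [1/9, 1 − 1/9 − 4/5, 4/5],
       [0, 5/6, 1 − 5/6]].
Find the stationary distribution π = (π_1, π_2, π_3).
π = (125/1889, 900/1889, 864/1889)

This is a birth-death chain on three states, which satisfies detailed balance: π_1 · P_{12} = π_2 · P_{21} and π_2 · P_{23} = π_3 · P_{32}.
From π_1 · 4/5 = π_2 · 1/9: π_2/π_1 = (4/5)/(1/9) = 36/5.
From π_2 · 4/5 = π_3 · 5/6: π_3/π_2 = (4/5)/(5/6) = 24/25.
Take π_1 proportional to 1; then unnormalized π = (1, 36/5, 864/125). Normalize by dividing by the sum 1889/125:
  π = (125/1889, 900/1889, 864/1889).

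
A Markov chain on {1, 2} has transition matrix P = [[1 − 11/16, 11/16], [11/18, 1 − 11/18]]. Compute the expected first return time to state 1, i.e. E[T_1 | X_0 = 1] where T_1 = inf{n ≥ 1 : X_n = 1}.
E[T_1 | X_0 = 1] = 1/π_1 = 17/8

For an irreducible recurrent Markov chain with stationary distribution π, E[T_i | X_0 = i] = 1/π_i (Kac's formula). Here π_1 = (11/18)/(11/16 + 11/18) = (11/18)/(187/144) = 8/17, so E[T_1 | X_0 = 1] = 1/π_1 = (11/16 + 11/18)/(11/18) = (187/144)/(11/18) = 17/8.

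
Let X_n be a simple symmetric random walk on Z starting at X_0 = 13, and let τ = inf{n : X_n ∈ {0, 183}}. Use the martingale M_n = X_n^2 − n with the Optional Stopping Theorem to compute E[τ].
E[τ] = 2210

M_n = X_n^2 − n is a martingale (since E[X_{n+1}^2 | F_n] = X_n^2 + 1). By OST (τ has finite mean in a bounded region), E[M_τ] = E[M_0] = X_0^2 − 0 = 13^2 = 169. Also E[M_τ] = E[X_τ^2] − E[τ]. The walk exits at 0 or 183, with P(hit 183 first) = 13/183, so E[X_τ^2] = 183^2 · 13/183 + 0 = 2379. Thus E[τ] = E[X_τ^2] − E[M_τ] = 2379 − 169 = 2210 = 13(183 − 13) = 2210.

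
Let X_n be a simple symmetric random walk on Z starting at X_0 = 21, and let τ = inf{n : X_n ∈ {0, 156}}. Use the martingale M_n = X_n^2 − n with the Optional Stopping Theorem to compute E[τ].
E[τ] = 2835

M_n = X_n^2 − n is a martingale (since E[X_{n+1}^2 | F_n] = X_n^2 + 1). By OST (τ has finite mean in a bounded region), E[M_τ] = E[M_0] = X_0^2 − 0 = 21^2 = 441. Also E[M_τ] = E[X_τ^2] − E[τ]. The walk exits at 0 or 156, with P(hit 156 first) = 21/156, so E[X_τ^2] = 156^2 · 21/156 + 0 = 3276. Thus E[τ] = E[X_τ^2] − E[M_τ] = 3276 − 441 = 2835 = 21(156 − 21) = 2835.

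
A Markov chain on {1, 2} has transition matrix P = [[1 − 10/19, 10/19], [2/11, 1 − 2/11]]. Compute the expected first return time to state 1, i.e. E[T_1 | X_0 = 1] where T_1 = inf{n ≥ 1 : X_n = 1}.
E[T_1 | X_0 = 1] = 1/π_1 = 74/19

For an irreducible recurrent Markov chain with stationary distribution π, E[T_i | X_0 = i] = 1/π_i (Kac's formula). Here π_1 = (2/11)/(10/19 + 2/11) = (2/11)/(148/209) = 19/74, so E[T_1 | X_0 = 1] = 1/π_1 = (10/19 + 2/11)/(2/11) = (148/209)/(2/11) = 74/19.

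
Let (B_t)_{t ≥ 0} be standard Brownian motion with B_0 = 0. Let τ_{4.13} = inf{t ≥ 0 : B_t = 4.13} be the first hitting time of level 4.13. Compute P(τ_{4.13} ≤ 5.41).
P(τ_{4.13} ≤ 5.41) = 2(1 − Φ(4.13/√5.41)) = 2(1 − Φ(1.7756)) ≈ 0.0758

By the reflection principle for standard BM, P(τ_b ≤ t) = 2 · P(B_t ≥ b). Since B_t ~ N(0, t), P(B_t ≥ 4.13) = 1 − Φ(4.13/√t) = 1 − Φ(4.13/√5.41) = 1 − Φ(1.7756) ≈ 0.03790. Doubling: P(τ_{4.13} ≤ 5.41) ≈ 2 · 0.03790 = 0.07580 ≈ 0.0758.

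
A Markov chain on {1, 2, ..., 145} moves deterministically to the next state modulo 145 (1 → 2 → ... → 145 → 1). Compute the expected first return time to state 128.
E[T_128 | X_0 = 128] = 145

The chain cycles deterministically, so starting at state 128 it returns in exactly 145 steps. Equivalently, the stationary distribution is uniform π_j = 1/145 for every state j, so by Kac's formula E[T_128] = 1/π_128 = 145.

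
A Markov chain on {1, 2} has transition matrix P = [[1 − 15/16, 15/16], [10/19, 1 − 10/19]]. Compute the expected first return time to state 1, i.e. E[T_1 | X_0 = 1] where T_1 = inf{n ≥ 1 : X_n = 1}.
E[T_1 | X_0 = 1] = 1/π_1 = 89/32

For an irreducible recurrent Markov chain with stationary distribution π, E[T_i | X_0 = i] = 1/π_i (Kac's formula). Here π_1 = (10/19)/(15/16 + 10/19) = (10/19)/(445/304) = 32/89, so E[T_1 | X_0 = 1] = 1/π_1 = (15/16 + 10/19)/(10/19) = (445/304)/(10/19) = 89/32.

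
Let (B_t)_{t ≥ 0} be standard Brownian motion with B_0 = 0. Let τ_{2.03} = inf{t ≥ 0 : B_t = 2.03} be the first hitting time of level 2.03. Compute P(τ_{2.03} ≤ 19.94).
P(τ_{2.03} ≤ 19.94) = 2(1 − Φ(2.03/√19.94)) = 2(1 − Φ(0.4546)) ≈ 0.6494

By the reflection principle for standard BM, P(τ_b ≤ t) = 2 · P(B_t ≥ b). Since B_t ~ N(0, t), P(B_t ≥ 2.03) = 1 − Φ(2.03/√t) = 1 − Φ(2.03/√19.94) = 1 − Φ(0.4546) ≈ 0.32470. Doubling: P(τ_{2.03} ≤ 19.94) ≈ 2 · 0.32470 = 0.64940 ≈ 0.6494.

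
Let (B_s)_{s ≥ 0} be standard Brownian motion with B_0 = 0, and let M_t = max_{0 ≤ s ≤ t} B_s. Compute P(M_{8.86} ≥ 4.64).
P(M_{8.86} ≥ 4.64) = 2·P(B_{8.86} ≥ 4.64) = 2(1 − Φ(4.64/√8.86)) ≈ 0.1190

By the reflection principle for Brownian motion, P(M_t ≥ a) = 2 · P(B_t ≥ a) for a ≥ 0. Since B_t ~ N(0, t), P(B_t ≥ 4.64) = 1 − Φ(4.64/√t) = 1 − Φ(4.64/√8.86) = 1 − Φ(1.5588). So
  P(M_{8.86} ≥ 4.64) = 2(1 − Φ(1.5588)) ≈ 0.1190.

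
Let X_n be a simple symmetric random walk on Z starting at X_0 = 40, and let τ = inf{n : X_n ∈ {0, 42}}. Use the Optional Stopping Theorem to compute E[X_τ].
E[X_τ] = 40

X_n is a martingale and τ is a bounded-mean stopping time (indeed τ is finite a.s. with bounded expectation since the walk is in a bounded region). By the OST, E[X_τ] = E[X_0] = 40. Equivalently: E[X_τ] = 42 · P(hit 42 first) + 0 · P(hit 0 first) = 42 · (40/42) = 40.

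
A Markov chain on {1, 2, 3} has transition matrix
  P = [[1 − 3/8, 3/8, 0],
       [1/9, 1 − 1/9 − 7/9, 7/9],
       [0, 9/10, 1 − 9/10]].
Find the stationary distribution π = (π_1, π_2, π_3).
π = (24/175, 81/175, 2/5)

This is a birth-death chain on three states, which satisfies detailed balance: π_1 · P_{12} = π_2 · P_{21} and π_2 · P_{23} = π_3 · P_{32}.
From π_1 · 3/8 = π_2 · 1/9: π_2/π_1 = (3/8)/(1/9) = 27/8.
From π_2 · 7/9 = π_3 · 9/10: π_3/π_2 = (7/9)/(9/10) = 70/81.
Take π_1 proportional to 1; then unnormalized π = (1, 27/8, 35/12). Normalize by dividing by the sum 175/24:
  π = (24/175, 81/175, 2/5).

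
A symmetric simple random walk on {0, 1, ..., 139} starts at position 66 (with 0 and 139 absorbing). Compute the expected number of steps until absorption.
E[τ | X_0 = 66] = 4818

Let v_k = E[τ | X_0 = k]. Boundary: v_0 = v_139 = 0. Recurrence: v_k = 1 + (v_{k-1} + v_{k+1})/2 for 1 ≤ k ≤ 138. The particular solution to v_k − (v_{k-1} + v_{k+1})/2 = 1 is v_k = −k^2. Adding homogeneous solution A + B k and matching boundaries gives v_k = k (139 − k). Substituting k = 66: v_66 = 66 · 73 = 4818.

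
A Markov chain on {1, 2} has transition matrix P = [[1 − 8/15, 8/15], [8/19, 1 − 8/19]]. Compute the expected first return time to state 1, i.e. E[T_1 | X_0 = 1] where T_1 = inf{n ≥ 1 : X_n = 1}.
E[T_1 | X_0 = 1] = 1/π_1 = 34/15

For an irreducible recurrent Markov chain with stationary distribution π, E[T_i | X_0 = i] = 1/π_i (Kac's formula). Here π_1 = (8/19)/(8/15 + 8/19) = (8/19)/(272/285) = 15/34, so E[T_1 | X_0 = 1] = 1/π_1 = (8/15 + 8/19)/(8/19) = (272/285)/(8/19) = 34/15.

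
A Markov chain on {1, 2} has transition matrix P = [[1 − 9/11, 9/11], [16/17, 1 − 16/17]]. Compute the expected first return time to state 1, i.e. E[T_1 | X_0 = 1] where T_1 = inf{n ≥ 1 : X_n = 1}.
E[T_1 | X_0 = 1] = 1/π_1 = 329/176

For an irreducible recurrent Markov chain with stationary distribution π, E[T_i | X_0 = i] = 1/π_i (Kac's formula). Here π_1 = (16/17)/(9/11 + 16/17) = (16/17)/(329/187) = 176/329, so E[T_1 | X_0 = 1] = 1/π_1 = (9/11 + 16/17)/(16/17) = (329/187)/(16/17) = 329/176.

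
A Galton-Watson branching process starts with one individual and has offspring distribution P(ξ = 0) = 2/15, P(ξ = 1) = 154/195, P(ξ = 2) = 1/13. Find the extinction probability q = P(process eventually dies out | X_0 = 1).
q = 1

Mean offspring μ = 0·2/15 + 1·154/195 + 2·1/13 = 184/195 ≤ 1. For μ ≤ 1 with offspring not concentrated at 1, the Galton-Watson process goes extinct almost surely, so q = 1.
(Algebraic check: The pgf is f(s) = 2/15 + 154/195·s + 1/13·s². The extinction probability q is the smallest fixed point of f in [0, 1]. Setting s = f(s):
  1/13·s² + (154/195 − 1)·s + 2/15 = 0
  1/13·s² − (2/15 + 1/13)·s + 2/15 = 0
which factors as (s − 1)·(1/13·s − 2/15) = 0, giving roots s = 1 and s = (2/15)/(1/13) = 26/15. Since 26/15 ≥ 1, the smallest root in [0, 1] is s = 1.)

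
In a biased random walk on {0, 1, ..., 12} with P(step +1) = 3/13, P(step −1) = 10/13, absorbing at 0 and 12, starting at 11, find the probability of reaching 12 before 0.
P(hit 12 before 0) = (1 − (10/3)^11) / (1 − (10/3)^12) = 42857066937/142857066937

Let u_k denote P(reach 12 before 0 | start at k). Boundary: u_0 = 0, u_12 = 1. Recurrence: u_k = 3/13·u_{k+1} + 10/13·u_{k-1} for 1 ≤ k ≤ 11. Try u_k = A + B·r^k with r = q/p = (10/13)/(3/13) = 10/3. Substitution satisfies the recurrence; boundary conditions give:
  u_k = (1 − r^k) / (1 − r^N) = (1 − (10/3)^11) / (1 − (10/3)^12) = 42857066937/142857066937.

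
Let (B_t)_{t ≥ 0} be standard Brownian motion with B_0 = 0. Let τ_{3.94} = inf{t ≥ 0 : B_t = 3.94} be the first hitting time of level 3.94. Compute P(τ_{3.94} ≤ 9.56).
P(τ_{3.94} ≤ 9.56) = 2(1 − Φ(3.94/√9.56)) = 2(1 − Φ(1.2743)) ≈ 0.2026

By the reflection principle for standard BM, P(τ_b ≤ t) = 2 · P(B_t ≥ b). Since B_t ~ N(0, t), P(B_t ≥ 3.94) = 1 − Φ(3.94/√t) = 1 − Φ(3.94/√9.56) = 1 − Φ(1.2743) ≈ 0.10128. Doubling: P(τ_{3.94} ≤ 9.56) ≈ 2 · 0.10128 = 0.20256 ≈ 0.2026.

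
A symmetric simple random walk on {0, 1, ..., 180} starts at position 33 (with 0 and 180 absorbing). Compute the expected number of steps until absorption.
E[τ | X_0 = 33] = 4851

Let v_k = E[τ | X_0 = k]. Boundary: v_0 = v_180 = 0. Recurrence: v_k = 1 + (v_{k-1} + v_{k+1})/2 for 1 ≤ k ≤ 179. The particular solution to v_k − (v_{k-1} + v_{k+1})/2 = 1 is v_k = −k^2. Adding homogeneous solution A + B k and matching boundaries gives v_k = k (180 − k). Substituting k = 33: v_33 = 33 · 147 = 4851.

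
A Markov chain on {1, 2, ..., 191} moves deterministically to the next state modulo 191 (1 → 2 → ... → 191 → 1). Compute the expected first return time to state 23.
E[T_23 | X_0 = 23] = 191

The chain cycles deterministically, so starting at state 23 it returns in exactly 191 steps. Equivalently, the stationary distribution is uniform π_j = 1/191 for every state j, so by Kac's formula E[T_23] = 1/π_23 = 191.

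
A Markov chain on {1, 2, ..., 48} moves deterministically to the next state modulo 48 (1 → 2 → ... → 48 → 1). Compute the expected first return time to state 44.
E[T_44 | X_0 = 44] = 48

The chain cycles deterministically, so starting at state 44 it returns in exactly 48 steps. Equivalently, the stationary distribution is uniform π_j = 1/48 for every state j, so by Kac's formula E[T_44] = 1/π_44 = 48.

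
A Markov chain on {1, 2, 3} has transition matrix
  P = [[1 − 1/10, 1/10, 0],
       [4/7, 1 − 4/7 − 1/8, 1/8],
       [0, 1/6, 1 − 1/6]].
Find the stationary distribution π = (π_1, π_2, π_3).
π = (160/209, 28/209, 21/209)

This is a birth-death chain on three states, which satisfies detailed balance: π_1 · P_{12} = π_2 · P_{21} and π_2 · P_{23} = π_3 · P_{32}.
From π_1 · 1/10 = π_2 · 4/7: π_2/π_1 = (1/10)/(4/7) = 7/40.
From π_2 · 1/8 = π_3 · 1/6: π_3/π_2 = (1/8)/(1/6) = 3/4.
Take π_1 proportional to 1; then unnormalized π = (1, 7/40, 21/160). Normalize by dividing by the sum 209/160:
  π = (160/209, 28/209, 21/209).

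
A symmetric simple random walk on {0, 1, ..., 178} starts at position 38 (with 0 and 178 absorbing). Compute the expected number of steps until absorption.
E[τ | X_0 = 38] = 5320

Let v_k = E[τ | X_0 = k]. Boundary: v_0 = v_178 = 0. Recurrence: v_k = 1 + (v_{k-1} + v_{k+1})/2 for 1 ≤ k ≤ 177. The particular solution to v_k − (v_{k-1} + v_{k+1})/2 = 1 is v_k = −k^2. Adding homogeneous solution A + B k and matching boundaries gives v_k = k (178 − k). Substituting k = 38: v_38 = 38 · 140 = 5320.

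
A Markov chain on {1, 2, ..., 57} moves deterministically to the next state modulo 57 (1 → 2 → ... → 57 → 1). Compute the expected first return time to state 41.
E[T_41 | X_0 = 41] = 57

The chain cycles deterministically, so starting at state 41 it returns in exactly 57 steps. Equivalently, the stationary distribution is uniform π_j = 1/57 for every state j, so by Kac's formula E[T_41] = 1/π_41 = 57.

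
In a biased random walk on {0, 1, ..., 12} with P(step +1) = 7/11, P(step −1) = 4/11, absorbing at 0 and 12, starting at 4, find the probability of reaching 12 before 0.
P(hit 12 before 0) = (1 − (4/7)^4) / (1 − (4/7)^12) = 5764801/6444993

Let u_k denote P(reach 12 before 0 | start at k). Boundary: u_0 = 0, u_12 = 1. Recurrence: u_k = 7/11·u_{k+1} + 4/11·u_{k-1} for 1 ≤ k ≤ 11. Try u_k = A + B·r^k with r = q/p = (4/11)/(7/11) = 4/7. Substitution satisfies the recurrence; boundary conditions give:
  u_k = (1 − r^k) / (1 − r^N) = (1 − (4/7)^4) / (1 − (4/7)^12) = 5764801/6444993.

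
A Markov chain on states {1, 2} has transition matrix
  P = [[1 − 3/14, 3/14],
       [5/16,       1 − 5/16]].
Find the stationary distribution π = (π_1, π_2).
π_1 = 35/59, π_2 = 24/59

Solve πP = π with π_1 + π_2 = 1. From πP = π: π_1 · (1 − 3/14) + π_2 · 5/16 = π_1 ⇒ π_2 · 5/16 = π_1 · 3/14 ⇒ π_2/π_1 = (3/14)/(5/16) = 24/35. Together with π_1 + π_2 = 1:
  π_1 = (5/16)/(3/14 + 5/16) = (5/16)/(59/112) = 35/59,
  π_2 = (3/14)/(3/14 + 5/16) = (3/14)/(59/112) = 24/59.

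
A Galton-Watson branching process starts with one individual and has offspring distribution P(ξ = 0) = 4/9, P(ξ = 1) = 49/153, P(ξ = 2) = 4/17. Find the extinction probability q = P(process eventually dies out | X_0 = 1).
q = 1

Mean offspring μ = 0·4/9 + 1·49/153 + 2·4/17 = 121/153 ≤ 1. For μ ≤ 1 with offspring not concentrated at 1, the Galton-Watson process goes extinct almost surely, so q = 1.
(Algebraic check: The pgf is f(s) = 4/9 + 49/153·s + 4/17·s². The extinction probability q is the smallest fixed point of f in [0, 1]. Setting s = f(s):
  4/17·s² + (49/153 − 1)·s + 4/9 = 0
  4/17·s² − (4/9 + 4/17)·s + 4/9 = 0
which factors as (s − 1)·(4/17·s − 4/9) = 0, giving roots s = 1 and s = (4/9)/(4/17) = 17/9. Since 17/9 ≥ 1, the smallest root in [0, 1] is s = 1.)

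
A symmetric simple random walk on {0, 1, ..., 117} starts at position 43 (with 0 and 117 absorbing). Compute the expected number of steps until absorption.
E[τ | X_0 = 43] = 3182

Let v_k = E[τ | X_0 = k]. Boundary: v_0 = v_117 = 0. Recurrence: v_k = 1 + (v_{k-1} + v_{k+1})/2 for 1 ≤ k ≤ 116. The particular solution to v_k − (v_{k-1} + v_{k+1})/2 = 1 is v_k = −k^2. Adding homogeneous solution A + B k and matching boundaries gives v_k = k (117 − k). Substituting k = 43: v_43 = 43 · 74 = 3182.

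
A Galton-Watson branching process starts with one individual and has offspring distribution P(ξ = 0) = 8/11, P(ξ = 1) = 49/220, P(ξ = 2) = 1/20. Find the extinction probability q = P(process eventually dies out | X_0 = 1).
q = 1

Mean offspring μ = 0·8/11 + 1·49/220 + 2·1/20 = 71/220 ≤ 1. For μ ≤ 1 with offspring not concentrated at 1, the Galton-Watson process goes extinct almost surely, so q = 1.
(Algebraic check: The pgf is f(s) = 8/11 + 49/220·s + 1/20·s². The extinction probability q is the smallest fixed point of f in [0, 1]. Setting s = f(s):
  1/20·s² + (49/220 − 1)·s + 8/11 = 0
  1/20·s² − (8/11 + 1/20)·s + 8/11 = 0
which factors as (s − 1)·(1/20·s − 8/11) = 0, giving roots s = 1 and s = (8/11)/(1/20) = 160/11. Since 160/11 ≥ 1, the smallest root in [0, 1] is s = 1.)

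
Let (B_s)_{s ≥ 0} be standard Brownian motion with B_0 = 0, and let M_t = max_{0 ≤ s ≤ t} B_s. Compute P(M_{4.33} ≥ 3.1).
P(M_{4.33} ≥ 3.1) = 2·P(B_{4.33} ≥ 3.1) = 2(1 − Φ(3.1/√4.33)) ≈ 0.1363

By the reflection principle for Brownian motion, P(M_t ≥ a) = 2 · P(B_t ≥ a) for a ≥ 0. Since B_t ~ N(0, t), P(B_t ≥ 3.1) = 1 − Φ(3.1/√t) = 1 − Φ(3.1/√4.33) = 1 − Φ(1.4898). So
  P(M_{4.33} ≥ 3.1) = 2(1 − Φ(1.4898)) ≈ 0.1363.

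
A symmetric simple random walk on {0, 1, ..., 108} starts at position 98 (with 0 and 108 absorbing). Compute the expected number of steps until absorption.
E[τ | X_0 = 98] = 980

Let v_k = E[τ | X_0 = k]. Boundary: v_0 = v_108 = 0. Recurrence: v_k = 1 + (v_{k-1} + v_{k+1})/2 for 1 ≤ k ≤ 107. The particular solution to v_k − (v_{k-1} + v_{k+1})/2 = 1 is v_k = −k^2. Adding homogeneous solution A + B k and matching boundaries gives v_k = k (108 − k). Substituting k = 98: v_98 = 98 · 10 = 980.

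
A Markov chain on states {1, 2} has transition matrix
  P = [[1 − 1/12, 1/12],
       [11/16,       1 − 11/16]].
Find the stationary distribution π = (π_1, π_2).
π_1 = 33/37, π_2 = 4/37

Solve πP = π with π_1 + π_2 = 1. From πP = π: π_1 · (1 − 1/12) + π_2 · 11/16 = π_1 ⇒ π_2 · 11/16 = π_1 · 1/12 ⇒ π_2/π_1 = (1/12)/(11/16) = 4/33. Together with π_1 + π_2 = 1:
  π_1 = (11/16)/(1/12 + 11/16) = (11/16)/(37/48) = 33/37,
  π_2 = (1/12)/(1/12 + 11/16) = (1/12)/(37/48) = 4/37.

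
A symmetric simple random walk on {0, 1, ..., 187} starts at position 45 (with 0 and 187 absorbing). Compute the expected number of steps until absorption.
E[τ | X_0 = 45] = 6390

Let v_k = E[τ | X_0 = k]. Boundary: v_0 = v_187 = 0. Recurrence: v_k = 1 + (v_{k-1} + v_{k+1})/2 for 1 ≤ k ≤ 186. The particular solution to v_k − (v_{k-1} + v_{k+1})/2 = 1 is v_k = −k^2. Adding homogeneous solution A + B k and matching boundaries gives v_k = k (187 − k). Substituting k = 45: v_45 = 45 · 142 = 6390.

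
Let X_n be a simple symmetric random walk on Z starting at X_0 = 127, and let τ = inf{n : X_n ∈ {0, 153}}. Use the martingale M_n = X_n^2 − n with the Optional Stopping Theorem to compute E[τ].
E[τ] = 3302

M_n = X_n^2 − n is a martingale (since E[X_{n+1}^2 | F_n] = X_n^2 + 1). By OST (τ has finite mean in a bounded region), E[M_τ] = E[M_0] = X_0^2 − 0 = 127^2 = 16129. Also E[M_τ] = E[X_τ^2] − E[τ]. The walk exits at 0 or 153, with P(hit 153 first) = 127/153, so E[X_τ^2] = 153^2 · 127/153 + 0 = 19431. Thus E[τ] = E[X_τ^2] − E[M_τ] = 19431 − 16129 = 3302 = 127(153 − 127) = 3302.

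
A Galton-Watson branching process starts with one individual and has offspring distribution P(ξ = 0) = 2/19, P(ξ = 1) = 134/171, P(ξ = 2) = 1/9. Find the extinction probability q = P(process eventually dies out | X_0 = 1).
q = 18/19

The pgf is f(s) = 2/19 + 134/171·s + 1/9·s². The extinction probability q is the smallest fixed point of f in [0, 1]. Setting s = f(s):
  1/9·s² + (134/171 − 1)·s + 2/19 = 0
  1/9·s² − (2/19 + 1/9)·s + 2/19 = 0
which factors as (s − 1)·(1/9·s − 2/19) = 0, giving roots s = 1 and s = (2/19)/(1/9) = 18/19.
Mean offspring μ = 134/171 + 2·1/9 = 172/171 > 1 (supercritical), so q < 1. The extinction probability is the smaller root: q = (2/19)/(1/9) = 18/19.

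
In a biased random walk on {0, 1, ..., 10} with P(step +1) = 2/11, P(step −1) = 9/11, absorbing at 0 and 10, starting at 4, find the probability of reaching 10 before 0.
P(hit 10 before 0) = (1 − (9/2)^4) / (1 − (9/2)^10) = 5440/45282901

Let u_k denote P(reach 10 before 0 | start at k). Boundary: u_0 = 0, u_10 = 1. Recurrence: u_k = 2/11·u_{k+1} + 9/11·u_{k-1} for 1 ≤ k ≤ 9. Try u_k = A + B·r^k with r = q/p = (9/11)/(2/11) = 9/2. Substitution satisfies the recurrence; boundary conditions give:
  u_k = (1 − r^k) / (1 − r^N) = (1 − (9/2)^4) / (1 − (9/2)^10) = 5440/45282901.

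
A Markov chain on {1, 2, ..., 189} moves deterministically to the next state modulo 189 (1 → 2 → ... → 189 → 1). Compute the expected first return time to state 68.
E[T_68 | X_0 = 68] = 189

The chain cycles deterministically, so starting at state 68 it returns in exactly 189 steps. Equivalently, the stationary distribution is uniform π_j = 1/189 for every state j, so by Kac's formula E[T_68] = 1/π_68 = 189.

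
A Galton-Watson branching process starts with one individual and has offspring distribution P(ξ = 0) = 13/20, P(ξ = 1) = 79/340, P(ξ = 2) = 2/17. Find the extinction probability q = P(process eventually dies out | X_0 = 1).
q = 1

Mean offspring μ = 0·13/20 + 1·79/340 + 2·2/17 = 159/340 ≤ 1. For μ ≤ 1 with offspring not concentrated at 1, the Galton-Watson process goes extinct almost surely, so q = 1.
(Algebraic check: The pgf is f(s) = 13/20 + 79/340·s + 2/17·s². The extinction probability q is the smallest fixed point of f in [0, 1]. Setting s = f(s):
  2/17·s² + (79/340 − 1)·s + 13/20 = 0
  2/17·s² − (13/20 + 2/17)·s + 13/20 = 0
which factors as (s − 1)·(2/17·s − 13/20) = 0, giving roots s = 1 and s = (13/20)/(2/17) = 221/40. Since 221/40 ≥ 1, the smallest root in [0, 1] is s = 1.)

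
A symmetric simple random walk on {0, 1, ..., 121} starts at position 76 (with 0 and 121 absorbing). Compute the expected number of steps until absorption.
E[τ | X_0 = 76] = 3420

Let v_k = E[τ | X_0 = k]. Boundary: v_0 = v_121 = 0. Recurrence: v_k = 1 + (v_{k-1} + v_{k+1})/2 for 1 ≤ k ≤ 120. The particular solution to v_k − (v_{k-1} + v_{k+1})/2 = 1 is v_k = −k^2. Adding homogeneous solution A + B k and matching boundaries gives v_k = k (121 − k). Substituting k = 76: v_76 = 76 · 45 = 3420.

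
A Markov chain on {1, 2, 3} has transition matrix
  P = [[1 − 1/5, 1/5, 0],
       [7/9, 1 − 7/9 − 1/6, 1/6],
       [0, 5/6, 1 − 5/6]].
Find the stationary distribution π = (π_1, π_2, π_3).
π = (175/229, 45/229, 9/229)

This is a birth-death chain on three states, which satisfies detailed balance: π_1 · P_{12} = π_2 · P_{21} and π_2 · P_{23} = π_3 · P_{32}.
From π_1 · 1/5 = π_2 · 7/9: π_2/π_1 = (1/5)/(7/9) = 9/35.
From π_2 · 1/6 = π_3 · 5/6: π_3/π_2 = (1/6)/(5/6) = 1/5.
Take π_1 proportional to 1; then unnormalized π = (1, 9/35, 9/175). Normalize by dividing by the sum 229/175:
  π = (175/229, 45/229, 9/229).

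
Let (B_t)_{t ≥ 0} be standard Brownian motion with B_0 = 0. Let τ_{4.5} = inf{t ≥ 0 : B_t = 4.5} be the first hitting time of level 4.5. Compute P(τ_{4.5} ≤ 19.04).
P(τ_{4.5} ≤ 19.04) = 2(1 − Φ(4.5/√19.04)) = 2(1 − Φ(1.0313)) ≈ 0.3024

By the reflection principle for standard BM, P(τ_b ≤ t) = 2 · P(B_t ≥ b). Since B_t ~ N(0, t), P(B_t ≥ 4.5) = 1 − Φ(4.5/√t) = 1 − Φ(4.5/√19.04) = 1 − Φ(1.0313) ≈ 0.15120. Doubling: P(τ_{4.5} ≤ 19.04) ≈ 2 · 0.15120 = 0.30240 ≈ 0.3024.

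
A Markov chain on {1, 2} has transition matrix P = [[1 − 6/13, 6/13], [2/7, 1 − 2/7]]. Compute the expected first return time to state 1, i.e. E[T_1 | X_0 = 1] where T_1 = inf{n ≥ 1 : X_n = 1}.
E[T_1 | X_0 = 1] = 1/π_1 = 34/13

For an irreducible recurrent Markov chain with stationary distribution π, E[T_i | X_0 = i] = 1/π_i (Kac's formula). Here π_1 = (2/7)/(6/13 + 2/7) = (2/7)/(68/91) = 13/34, so E[T_1 | X_0 = 1] = 1/π_1 = (6/13 + 2/7)/(2/7) = (68/91)/(2/7) = 34/13.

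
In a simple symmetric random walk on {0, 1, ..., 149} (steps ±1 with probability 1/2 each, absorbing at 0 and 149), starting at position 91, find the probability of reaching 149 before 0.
P(hit 149 before 0) = 91/149

Let u_k = P(hit 149 before 0 | start at k). Then u_0 = 0, u_149 = 1, and u_k = u_{k-1}/2 + u_{k+1}/2 for 1 ≤ k ≤ 148. This harmonic recurrence is solved by u_k = k/149, giving u_91 = 91/149.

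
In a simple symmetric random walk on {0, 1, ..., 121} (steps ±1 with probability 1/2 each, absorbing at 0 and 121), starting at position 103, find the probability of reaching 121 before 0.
P(hit 121 before 0) = 103/121

Let u_k = P(hit 121 before 0 | start at k). Then u_0 = 0, u_121 = 1, and u_k = u_{k-1}/2 + u_{k+1}/2 for 1 ≤ k ≤ 120. This harmonic recurrence is solved by u_k = k/121, giving u_103 = 103/121.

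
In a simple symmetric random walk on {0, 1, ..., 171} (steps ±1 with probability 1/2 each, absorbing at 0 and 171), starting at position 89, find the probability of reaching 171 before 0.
P(hit 171 before 0) = 89/171

Let u_k = P(hit 171 before 0 | start at k). Then u_0 = 0, u_171 = 1, and u_k = u_{k-1}/2 + u_{k+1}/2 for 1 ≤ k ≤ 170. This harmonic recurrence is solved by u_k = k/171, giving u_89 = 89/171.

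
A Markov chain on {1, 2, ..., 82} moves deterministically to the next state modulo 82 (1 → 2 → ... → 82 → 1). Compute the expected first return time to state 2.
E[T_2 | X_0 = 2] = 82

The chain cycles deterministically, so starting at state 2 it returns in exactly 82 steps. Equivalently, the stationary distribution is uniform π_j = 1/82 for every state j, so by Kac's formula E[T_2] = 1/π_2 = 82.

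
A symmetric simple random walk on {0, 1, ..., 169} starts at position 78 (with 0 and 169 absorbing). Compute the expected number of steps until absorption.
E[τ | X_0 = 78] = 7098

Let v_k = E[τ | X_0 = k]. Boundary: v_0 = v_169 = 0. Recurrence: v_k = 1 + (v_{k-1} + v_{k+1})/2 for 1 ≤ k ≤ 168. The particular solution to v_k − (v_{k-1} + v_{k+1})/2 = 1 is v_k = −k^2. Adding homogeneous solution A + B k and matching boundaries gives v_k = k (169 − k). Substituting k = 78: v_78 = 78 · 91 = 7098.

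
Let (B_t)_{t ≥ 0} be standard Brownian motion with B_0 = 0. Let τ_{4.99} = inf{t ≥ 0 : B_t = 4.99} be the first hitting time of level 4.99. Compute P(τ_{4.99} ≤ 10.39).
P(τ_{4.99} ≤ 10.39) = 2(1 − Φ(4.99/√10.39)) = 2(1 − Φ(1.5481)) ≈ 0.1216

By the reflection principle for standard BM, P(τ_b ≤ t) = 2 · P(B_t ≥ b). Since B_t ~ N(0, t), P(B_t ≥ 4.99) = 1 − Φ(4.99/√t) = 1 − Φ(4.99/√10.39) = 1 − Φ(1.5481) ≈ 0.06080. Doubling: P(τ_{4.99} ≤ 10.39) ≈ 2 · 0.06080 = 0.12160 ≈ 0.1216.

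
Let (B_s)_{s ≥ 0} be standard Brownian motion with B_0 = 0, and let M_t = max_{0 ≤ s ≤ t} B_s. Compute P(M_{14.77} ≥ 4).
P(M_{14.77} ≥ 4) = 2·P(B_{14.77} ≥ 4) = 2(1 − Φ(4/√14.77)) ≈ 0.2980

By the reflection principle for Brownian motion, P(M_t ≥ a) = 2 · P(B_t ≥ a) for a ≥ 0. Since B_t ~ N(0, t), P(B_t ≥ 4) = 1 − Φ(4/√t) = 1 − Φ(4/√14.77) = 1 − Φ(1.0408). So
  P(M_{14.77} ≥ 4) = 2(1 − Φ(1.0408)) ≈ 0.2980.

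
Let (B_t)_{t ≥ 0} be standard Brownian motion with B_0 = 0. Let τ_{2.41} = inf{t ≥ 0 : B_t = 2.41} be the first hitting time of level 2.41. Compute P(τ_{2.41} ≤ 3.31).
P(τ_{2.41} ≤ 3.31) = 2(1 − Φ(2.41/√3.31)) = 2(1 − Φ(1.3247)) ≈ 0.1853

By the reflection principle for standard BM, P(τ_b ≤ t) = 2 · P(B_t ≥ b). Since B_t ~ N(0, t), P(B_t ≥ 2.41) = 1 − Φ(2.41/√t) = 1 − Φ(2.41/√3.31) = 1 − Φ(1.3247) ≈ 0.09264. Doubling: P(τ_{2.41} ≤ 3.31) ≈ 2 · 0.09264 = 0.18528 ≈ 0.1853.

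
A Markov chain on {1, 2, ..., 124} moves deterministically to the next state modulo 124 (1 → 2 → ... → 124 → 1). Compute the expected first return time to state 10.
E[T_10 | X_0 = 10] = 124

The chain cycles deterministically, so starting at state 10 it returns in exactly 124 steps. Equivalently, the stationary distribution is uniform π_j = 1/124 for every state j, so by Kac's formula E[T_10] = 1/π_10 = 124.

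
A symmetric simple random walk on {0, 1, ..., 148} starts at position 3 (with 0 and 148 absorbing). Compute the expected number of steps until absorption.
E[τ | X_0 = 3] = 435

Let v_k = E[τ | X_0 = k]. Boundary: v_0 = v_148 = 0. Recurrence: v_k = 1 + (v_{k-1} + v_{k+1})/2 for 1 ≤ k ≤ 147. The particular solution to v_k − (v_{k-1} + v_{k+1})/2 = 1 is v_k = −k^2. Adding homogeneous solution A + B k and matching boundaries gives v_k = k (148 − k). Substituting k = 3: v_3 = 3 · 145 = 435.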